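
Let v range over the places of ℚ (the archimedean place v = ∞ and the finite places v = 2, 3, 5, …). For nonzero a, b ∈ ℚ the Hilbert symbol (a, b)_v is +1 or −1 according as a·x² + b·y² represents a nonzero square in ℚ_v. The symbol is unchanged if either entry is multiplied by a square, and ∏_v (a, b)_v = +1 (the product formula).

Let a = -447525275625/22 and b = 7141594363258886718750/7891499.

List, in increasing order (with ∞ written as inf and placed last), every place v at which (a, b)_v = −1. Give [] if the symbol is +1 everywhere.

[5, 11]

(a, b) ≡ (-1041238, 85690) mod (ℚ^×)²; places V = {2, 3, 5, 7, 11, 19, 41, 47, 53, ∞}.
(a,b)_∞: sgn(-1041238)=−, sgn(85690)=+, so +1.
(a,b)_53: α=1, u≡10; β=2, v≡52 (mod 53); (10|53)=+1, (52|53)=+1; sign (−1)^0·+1^2·+1^1 = +1.
(a,b)_11: α=-1, u≡6; β=-5, v≡7 (mod 11); (6|11)=-1, (7|11)=-1; sign (−1)^1·-1^-5·-1^-1 = -1.
(a,b)_7: α=0, u≡6; β=-2, v≡5 (mod 7); (6|7)=-1, (5|7)=-1; sign (−1)^0·-1^-2·-1^0 = +1.
(a,b)_5: α=4, u≡2; β=11, v≡3 (mod 5); (2|5)=-1, (3|5)=-1; sign (−1)^0·-1^11·-1^4 = -1.
(a,b)_41: α=2, u≡2; β=3, v≡9 (mod 41); (2|41)=+1, (9|41)=+1; sign (−1)^0·+1^3·+1^2 = +1.
(a,b)_19: α=1, u≡13; β=1, v≡17 (mod 19); (13|19)=-1, (17|19)=+1; sign (−1)^1·-1^1·+1^1 = +1.
(a,b)_47: α=1, u≡38; β=2, v≡32 (mod 47); (38|47)=-1, (32|47)=+1; sign (−1)^0·-1^2·+1^1 = +1.
(a,b)_3: α=2, u≡2; β=2, v≡1 (mod 3); (2|3)=-1, (1|3)=+1; sign (−1)^0·-1^2·+1^2 = +1.
(a,b)_2: α=-1, β=1; u≡5, v≡5 (mod 8); ε(u)ε(v)=0·0, αω(v)=-1·1, βω(u)=1·1; sum ≡ 0  ⇒  +1.
Ram(-1041238, 85690) = {5, 11}; no ℚ_5-point on the conic.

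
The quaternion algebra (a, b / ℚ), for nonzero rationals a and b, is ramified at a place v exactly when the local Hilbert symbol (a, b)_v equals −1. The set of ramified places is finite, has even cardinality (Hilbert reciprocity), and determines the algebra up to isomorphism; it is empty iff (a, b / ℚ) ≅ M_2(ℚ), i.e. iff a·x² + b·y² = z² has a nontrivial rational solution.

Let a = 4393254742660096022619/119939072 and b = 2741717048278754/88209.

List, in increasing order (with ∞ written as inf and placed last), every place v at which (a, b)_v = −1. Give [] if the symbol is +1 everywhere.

Mod squares: a ≡ 929798, b ≡ 39981314. Check v ∈ {∞, 2, 3, 7, 11, 13, 17, 23, 29, 41, 43}.
v=2: v_2(a)=-13, v_2(b)=1; units ≡ 3, 1 (mod 8); ε·ε+αω+βω = 1·0+-13·0+1·1 ≡ 1  ⇒  (a,b)_2 = -1.
v=17: a=17^1·(≡5), b=17^1·(≡6) mod 17; (5|17)=-1, (6|17)=-1; (−1)^{1·1·8}·(-1)^1·(-1)^1 = +1.
v=29: a=29^1·(≡18), b=29^1·(≡13) mod 29; (18|29)=-1, (13|29)=+1; (−1)^{1·1·14}·(-1)^1·(+1)^1 = -1.
v=7: a=7^6·(≡2), b=7^4·(≡1) mod 7; (2|7)=+1, (1|7)=+1; (−1)^{6·4·3}·(+1)^4·(+1)^6 = +1.
v=41: a=41^1·(≡31), b=41^1·(≡37) mod 41; (31|41)=+1, (37|41)=+1; (−1)^{1·1·20}·(+1)^1·(+1)^1 = +1.
v=43: a=43^2·(≡31), b=43^1·(≡21) mod 43; (31|43)=+1, (21|43)=+1; (−1)^{2·1·21}·(+1)^1·(+1)^2 = +1.
v=∞: 929798 > 0 and 39981314 > 0  ⇒  (a,b)_∞ = +1.
v=13: a=13^6·(≡12), b=13^4·(≡4) mod 13; (12|13)=+1, (4|13)=+1; (−1)^{6·4·6}·(+1)^4·(+1)^6 = +1.
v=3: a=3^2·(≡2), b=3^-6·(≡2) mod 3; (2|3)=-1, (2|3)=-1; (−1)^{2·-6·1}·(-1)^-6·(-1)^2 = +1.
v=11: a=11^-4·(≡1), b=11^-2·(≡6) mod 11; (1|11)=+1, (6|11)=-1; (−1)^{-4·-2·5}·(+1)^-2·(-1)^-4 = +1.
v=23: a=23^1·(≡15), b=23^1·(≡6) mod 23; (15|23)=-1, (6|23)=+1; (−1)^{1·1·11}·(-1)^1·(+1)^1 = +1.
Ram(929798, 39981314) = {2, 29}; no ℚ_2-point on the conic.

[2, 29]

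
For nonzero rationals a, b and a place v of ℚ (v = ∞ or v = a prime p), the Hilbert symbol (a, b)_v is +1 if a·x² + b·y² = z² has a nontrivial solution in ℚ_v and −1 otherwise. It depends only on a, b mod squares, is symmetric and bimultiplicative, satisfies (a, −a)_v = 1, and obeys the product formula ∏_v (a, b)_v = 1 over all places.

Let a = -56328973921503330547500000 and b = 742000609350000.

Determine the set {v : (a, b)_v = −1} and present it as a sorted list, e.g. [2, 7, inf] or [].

Mod squares: a ≡ -910, b ≡ 15015. Check v ∈ {∞, 2, 3, 5, 7, 11, 13, 17, 19}.
v=17: a=17^2·(≡4), b=17^0·(≡1) mod 17; (4|17)=+1, (1|17)=+1; (−1)^{2·0·8}·(+1)^0·(+1)^2 = +1.
v=7: a=7^3·(≡5), b=7^1·(≡3) mod 7; (5|7)=-1, (3|7)=-1; (−1)^{3·1·3}·(-1)^1·(-1)^3 = -1.
v=2: v_2(a)=5, v_2(b)=4; units ≡ 1, 7 (mod 8); ε·ε+αω+βω = 0·1+5·0+4·0 ≡ 0  ⇒  (a,b)_2 = +1.
v=13: a=13^3·(≡5), b=13^3·(≡2) mod 13; (5|13)=-1, (2|13)=-1; (−1)^{3·3·6}·(-1)^3·(-1)^3 = +1.
v=11: a=11^2·(≡9), b=11^1·(≡1) mod 11; (9|11)=+1, (1|11)=+1; (−1)^{2·1·5}·(+1)^1·(+1)^2 = +1.
v=3: a=3^8·(≡2), b=3^5·(≡1) mod 3; (2|3)=-1, (1|3)=+1; (−1)^{8·5·1}·(-1)^5·(+1)^8 = -1.
v=19: a=19^4·(≡2), b=19^2·(≡4) mod 19; (2|19)=-1, (4|19)=+1; (−1)^{4·2·9}·(-1)^2·(+1)^4 = +1.
v=∞: -910 < 0 and 15015 > 0  ⇒  (a,b)_∞ = +1.
v=5: a=5^7·(≡2), b=5^5·(≡2) mod 5; (2|5)=-1, (2|5)=-1; (−1)^{7·5·2}·(-1)^5·(-1)^7 = +1.
(-910, 15015 / ℚ) ramifies at {3, 7}: a division algebra.

[3, 7]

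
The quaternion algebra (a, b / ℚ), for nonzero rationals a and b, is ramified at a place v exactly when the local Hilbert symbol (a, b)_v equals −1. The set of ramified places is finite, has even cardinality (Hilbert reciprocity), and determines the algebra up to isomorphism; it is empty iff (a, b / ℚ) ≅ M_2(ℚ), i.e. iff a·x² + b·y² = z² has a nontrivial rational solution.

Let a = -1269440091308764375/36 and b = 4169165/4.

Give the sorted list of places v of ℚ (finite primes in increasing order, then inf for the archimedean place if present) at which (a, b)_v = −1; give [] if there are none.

[5, 7, 13, 17]

Mod squares: a ≡ -7, b ≡ 85085. Check v ∈ {∞, 2, 3, 5, 7, 11, 13, 17}.
v=2: v_2(a)=-2, v_2(b)=-2; units ≡ 1, 5 (mod 8); ε·ε+αω+βω = 0·0+-2·1+-2·0 ≡ 0  ⇒  (a,b)_2 = +1.
v=3: a=3^-2·(≡2), b=3^0·(≡2) mod 3; (2|3)=-1, (2|3)=-1; (−1)^{-2·0·1}·(-1)^0·(-1)^-2 = +1.
v=∞: -7 < 0 and 85085 > 0  ⇒  (a,b)_∞ = +1.
v=7: a=7^5·(≡5), b=7^3·(≡6) mod 7; (5|7)=-1, (6|7)=-1; (−1)^{5·3·3}·(-1)^3·(-1)^5 = -1.
v=17: a=17^2·(≡3), b=17^1·(≡5) mod 17; (3|17)=-1, (5|17)=-1; (−1)^{2·1·8}·(-1)^1·(-1)^2 = -1.
v=5: a=5^4·(≡2), b=5^1·(≡2) mod 5; (2|5)=-1, (2|5)=-1; (−1)^{4·1·2}·(-1)^1·(-1)^4 = -1.
v=11: a=11^4·(≡1), b=11^1·(≡8) mod 11; (1|11)=+1, (8|11)=-1; (−1)^{4·1·5}·(+1)^1·(-1)^4 = +1.
v=13: a=13^4·(≡7), b=13^1·(≡2) mod 13; (7|13)=-1, (2|13)=-1; (−1)^{4·1·6}·(-1)^1·(-1)^4 = -1.
(-7, 85085 / ℚ) ramifies at {5, 7, 13, 17}: a division algebra.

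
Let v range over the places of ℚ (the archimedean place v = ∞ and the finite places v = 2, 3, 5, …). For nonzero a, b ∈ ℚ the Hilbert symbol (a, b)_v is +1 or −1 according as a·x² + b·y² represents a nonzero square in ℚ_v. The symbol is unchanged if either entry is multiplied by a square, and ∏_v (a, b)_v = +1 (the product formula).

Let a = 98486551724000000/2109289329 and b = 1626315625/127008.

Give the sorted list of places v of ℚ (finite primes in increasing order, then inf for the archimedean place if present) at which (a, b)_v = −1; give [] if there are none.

[2, 11, 17, 23]

(a, b) ≡ (11, 43010) mod (ℚ^×)²; places V = {2, 3, 5, 7, 11, 17, 23, ∞}.
(a,b)_2: α=8, β=-5; u≡3, v≡1 (mod 8); ε(u)ε(v)=1·0, αω(v)=8·0, βω(u)=-5·1; sum ≡ 1  ⇒  -1.
(a,b)_5: α=6, u≡4; β=5, v≡2 (mod 5); (4|5)=+1, (2|5)=-1; sign (−1)^0·+1^5·-1^6 = +1.
(a,b)_3: α=-16, u≡2; β=-4, v≡2 (mod 3); (2|3)=-1, (2|3)=-1; sign (−1)^0·-1^-4·-1^-16 = +1.
(a,b)_7: α=-2, u≡2; β=-2, v≡2 (mod 7); (2|7)=+1, (2|7)=+1; sign (−1)^0·+1^-2·+1^-2 = +1.
(a,b)_23: α=2, u≡17; β=1, v≡19 (mod 23); (17|23)=-1, (19|23)=-1; sign (−1)^0·-1^1·-1^2 = -1.
(a,b)_17: α=2, u≡14; β=1, v≡12 (mod 17); (14|17)=-1, (12|17)=-1; sign (−1)^0·-1^1·-1^2 = -1.
(a,b)_∞: sgn(11)=+, sgn(43010)=+, so +1.
(a,b)_11: α=5, u≡3; β=3, v≡3 (mod 11); (3|11)=+1, (3|11)=+1; sign (−1)^1·+1^3·+1^5 = -1.
Ram(11, 43010) = {2, 11, 17, 23}; no ℚ_2-point on the conic.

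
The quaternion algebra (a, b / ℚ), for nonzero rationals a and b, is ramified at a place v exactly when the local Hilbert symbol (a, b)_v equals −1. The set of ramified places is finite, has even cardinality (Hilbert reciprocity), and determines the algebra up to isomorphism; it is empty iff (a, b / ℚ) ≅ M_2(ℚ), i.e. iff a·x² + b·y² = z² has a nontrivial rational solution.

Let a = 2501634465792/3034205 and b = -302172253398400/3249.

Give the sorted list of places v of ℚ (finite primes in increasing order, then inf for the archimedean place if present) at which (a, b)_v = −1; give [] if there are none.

Mod squares: a ≡ 13090, b ≡ -60214. Check v ∈ {∞, 2, 3, 5, 7, 11, 17, 19, 23, 41}.
v=23: a=23^2·(≡9), b=23^3·(≡18) mod 23; (9|23)=+1, (18|23)=+1; (−1)^{2·3·11}·(+1)^3·(+1)^2 = +1.
v=∞: 13090 > 0 and -60214 < 0  ⇒  (a,b)_∞ = +1.
v=2: v_2(a)=13, v_2(b)=7; units ≡ 1, 5 (mod 8); ε·ε+αω+βω = 0·0+13·1+7·0 ≡ 1  ⇒  (a,b)_2 = -1.
v=19: a=19^-2·(≡13), b=19^-2·(≡4) mod 19; (13|19)=-1, (4|19)=+1; (−1)^{-2·-2·9}·(-1)^-2·(+1)^-2 = +1.
v=5: a=5^-1·(≡2), b=5^2·(≡1) mod 5; (2|5)=-1, (1|5)=+1; (−1)^{-1·2·2}·(-1)^2·(+1)^-1 = +1.
v=11: a=11^1·(≡8), b=11^3·(≡3) mod 11; (8|11)=-1, (3|11)=+1; (−1)^{1·3·5}·(-1)^3·(+1)^1 = +1.
v=41: a=41^-2·(≡17), b=41^0·(≡14) mod 41; (17|41)=-1, (14|41)=-1; (−1)^{-2·0·20}·(-1)^0·(-1)^-2 = +1.
v=3: a=3^2·(≡1), b=3^-2·(≡2) mod 3; (1|3)=+1, (2|3)=-1; (−1)^{2·-2·1}·(+1)^-2·(-1)^2 = +1.
v=7: a=7^3·(≡4), b=7^3·(≡4) mod 7; (4|7)=+1, (4|7)=+1; (−1)^{3·3·3}·(+1)^3·(+1)^3 = -1.
v=17: a=17^1·(≡11), b=17^1·(≡14) mod 17; (11|17)=-1, (14|17)=-1; (−1)^{1·1·8}·(-1)^1·(-1)^1 = +1.
|Ram(13090, -60214)| = 2, even; anisotropic at {2, 7}.

[2, 7]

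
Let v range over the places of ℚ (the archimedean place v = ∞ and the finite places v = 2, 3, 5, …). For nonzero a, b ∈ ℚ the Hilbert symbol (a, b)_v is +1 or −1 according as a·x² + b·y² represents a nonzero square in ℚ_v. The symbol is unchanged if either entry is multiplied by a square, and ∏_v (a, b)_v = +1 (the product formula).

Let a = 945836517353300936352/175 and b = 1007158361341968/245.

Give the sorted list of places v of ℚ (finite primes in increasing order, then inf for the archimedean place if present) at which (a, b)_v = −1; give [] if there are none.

(a, b) ≡ (4774, 85) mod (ℚ^×)²; places V = {2, 3, 5, 7, 11, 17, 19, 31, ∞}.
(a,b)_2: α=5, β=4; u≡3, v≡5 (mod 8); ε(u)ε(v)=1·0, αω(v)=5·1, βω(u)=4·1; sum ≡ 1  ⇒  -1.
(a,b)_7: α=-1, u≡6; β=-2, v≡2 (mod 7); (6|7)=-1, (2|7)=+1; sign (−1)^0·-1^-2·+1^-1 = +1.
(a,b)_19: α=2, u≡7; β=2, v≡5 (mod 19); (7|19)=+1, (5|19)=+1; sign (−1)^0·+1^2·+1^2 = +1.
(a,b)_17: α=2, u≡5; β=1, v≡12 (mod 17); (5|17)=-1, (12|17)=-1; sign (−1)^0·-1^1·-1^2 = -1.
(a,b)_3: α=10, u≡1; β=6, v≡1 (mod 3); (1|3)=+1, (1|3)=+1; sign (−1)^0·+1^6·+1^10 = +1.
(a,b)_5: α=-2, u≡1; β=-1, v≡2 (mod 5); (1|5)=+1, (2|5)=-1; sign (−1)^0·+1^-1·-1^-2 = +1.
(a,b)_31: α=3, u≡12; β=2, v≡24 (mod 31); (12|31)=-1, (24|31)=-1; sign (−1)^0·-1^2·-1^3 = -1.
(a,b)_11: α=5, u≡4; β=4, v≡2 (mod 11); (4|11)=+1, (2|11)=-1; sign (−1)^0·+1^4·-1^5 = -1.
(a,b)_∞: sgn(4774)=+, sgn(85)=+, so +1.
Ram(4774, 85) = {2, 11, 17, 31}; no ℚ_2-point on the conic.

[2, 11, 17, 31]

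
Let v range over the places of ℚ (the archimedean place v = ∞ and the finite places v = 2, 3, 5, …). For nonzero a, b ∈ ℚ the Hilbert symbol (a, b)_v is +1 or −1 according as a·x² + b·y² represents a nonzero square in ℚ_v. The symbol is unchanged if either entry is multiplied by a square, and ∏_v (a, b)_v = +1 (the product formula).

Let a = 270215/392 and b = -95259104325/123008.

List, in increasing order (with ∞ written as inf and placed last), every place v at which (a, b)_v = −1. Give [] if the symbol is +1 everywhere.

Mod squares: a ≡ 1870, b ≡ -714. Check v ∈ {∞, 2, 3, 5, 7, 11, 17, 31}.
v=3: a=3^0·(≡1), b=3^7·(≡2) mod 3; (1|3)=+1, (2|3)=-1; (−1)^{0·7·1}·(+1)^7·(-1)^0 = +1.
v=7: a=7^-2·(≡1), b=7^1·(≡6) mod 7; (1|7)=+1, (6|7)=-1; (−1)^{-2·1·3}·(+1)^1·(-1)^-2 = +1.
v=11: a=11^1·(≡5), b=11^4·(≡9) mod 11; (5|11)=+1, (9|11)=+1; (−1)^{1·4·5}·(+1)^4·(+1)^1 = +1.
v=2: v_2(a)=-3, v_2(b)=-7; units ≡ 7, 3 (mod 8); ε·ε+αω+βω = 1·1+-3·1+-7·0 ≡ 0  ⇒  (a,b)_2 = +1.
v=17: a=17^3·(≡4), b=17^1·(≡4) mod 17; (4|17)=+1, (4|17)=+1; (−1)^{3·1·8}·(+1)^1·(+1)^3 = +1.
v=5: a=5^1·(≡4), b=5^2·(≡4) mod 5; (4|5)=+1, (4|5)=+1; (−1)^{1·2·2}·(+1)^2·(+1)^1 = +1.
v=31: a=31^0·(≡18), b=31^-2·(≡15) mod 31; (18|31)=+1, (15|31)=-1; (−1)^{0·-2·15}·(+1)^-2·(-1)^0 = +1.
v=∞: 1870 > 0 and -714 < 0  ⇒  (a,b)_∞ = +1.
Every local symbol is +1, so the conic 1870·x² + -714·y² = z² has ℚ_v-points for all v and hence a ℚ-point; (a, b / ℚ) ≅ M_2(ℚ).

[]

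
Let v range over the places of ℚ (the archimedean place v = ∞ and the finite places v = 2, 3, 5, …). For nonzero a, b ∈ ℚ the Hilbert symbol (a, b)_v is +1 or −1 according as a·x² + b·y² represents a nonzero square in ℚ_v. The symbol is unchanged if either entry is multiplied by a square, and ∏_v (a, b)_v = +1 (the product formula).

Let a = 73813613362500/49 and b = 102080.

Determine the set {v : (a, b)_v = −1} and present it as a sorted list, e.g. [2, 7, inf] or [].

(a, b) ≡ (345, 1595) mod (ℚ^×)²; places V = {2, 3, 5, 7, 11, 23, 29, ∞}.
(a,b)_11: α=2, u≡5; β=1, v≡7 (mod 11); (5|11)=+1, (7|11)=-1; sign (−1)^0·+1^1·-1^2 = +1.
(a,b)_7: α=-2, u≡4; β=0, v≡6 (mod 7); (4|7)=+1, (6|7)=-1; sign (−1)^0·+1^0·-1^-2 = +1.
(a,b)_3: α=1, u≡1; β=0, v≡2 (mod 3); (1|3)=+1, (2|3)=-1; sign (−1)^0·+1^0·-1^1 = -1.
(a,b)_2: α=2, β=6; u≡1, v≡3 (mod 8); ε(u)ε(v)=0·1, αω(v)=2·1, βω(u)=6·0; sum ≡ 0  ⇒  +1.
(a,b)_∞: sgn(345)=+, sgn(1595)=+, so +1.
(a,b)_29: α=4, u≡10; β=1, v≡11 (mod 29); (10|29)=-1, (11|29)=-1; sign (−1)^0·-1^1·-1^4 = -1.
(a,b)_5: α=5, u≡4; β=1, v≡1 (mod 5); (4|5)=+1, (1|5)=+1; sign (−1)^0·+1^1·+1^5 = +1.
(a,b)_23: α=1, u≡22; β=0, v≡6 (mod 23); (22|23)=-1, (6|23)=+1; sign (−1)^0·-1^0·+1^1 = +1.
Ram(345, 1595) = {3, 29}; no ℚ_3-point on the conic.

[3, 29]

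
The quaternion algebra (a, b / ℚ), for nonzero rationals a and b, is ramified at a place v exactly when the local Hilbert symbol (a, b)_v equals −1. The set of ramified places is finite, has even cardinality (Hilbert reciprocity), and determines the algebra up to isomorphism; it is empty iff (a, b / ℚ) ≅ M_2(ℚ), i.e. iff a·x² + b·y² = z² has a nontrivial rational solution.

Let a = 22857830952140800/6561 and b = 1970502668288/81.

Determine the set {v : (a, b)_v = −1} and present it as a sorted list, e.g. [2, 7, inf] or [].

[7, 17, 23, 29]

(a, b) ≡ (16588957, 572033) mod (ℚ^×)²; places V = {2, 3, 5, 7, 11, 17, 19, 23, 29, ∞}.
(a,b)_29: α=3, u≡10; β=2, v≡10 (mod 29); (10|29)=-1, (10|29)=-1; sign (−1)^0·-1^2·-1^3 = -1.
(a,b)_5: α=2, u≡2; β=0, v≡3 (mod 5); (2|5)=-1, (3|5)=-1; sign (−1)^0·-1^0·-1^2 = +1.
(a,b)_23: α=1, u≡9; β=1, v≡2 (mod 23); (9|23)=+1, (2|23)=+1; sign (−1)^1·+1^1·+1^1 = -1.
(a,b)_3: α=-8, u≡1; β=-4, v≡2 (mod 3); (1|3)=+1, (2|3)=-1; sign (−1)^0·+1^-4·-1^-8 = +1.
(a,b)_19: α=1, u≡14; β=1, v≡7 (mod 19); (14|19)=-1, (7|19)=+1; sign (−1)^1·-1^1·+1^1 = +1.
(a,b)_∞: sgn(16588957)=+, sgn(572033)=+, so +1.
(a,b)_7: α=1, u≡4; β=1, v≡2 (mod 7); (4|7)=+1, (2|7)=+1; sign (−1)^1·+1^1·+1^1 = -1.
(a,b)_11: α=1, u≡1; β=1, v≡8 (mod 11); (1|11)=+1, (8|11)=-1; sign (−1)^1·+1^1·-1^1 = +1.
(a,b)_17: α=1, u≡16; β=1, v≡12 (mod 17); (16|17)=+1, (12|17)=-1; sign (−1)^0·+1^1·-1^1 = -1.
(a,b)_2: α=16, β=12; u≡5, v≡1 (mod 8); ε(u)ε(v)=0·0, αω(v)=16·0, βω(u)=12·1; sum ≡ 0  ⇒  +1.
|Ram(16588957, 572033)| = 4, even; anisotropic at {7, 17, 23, 29}.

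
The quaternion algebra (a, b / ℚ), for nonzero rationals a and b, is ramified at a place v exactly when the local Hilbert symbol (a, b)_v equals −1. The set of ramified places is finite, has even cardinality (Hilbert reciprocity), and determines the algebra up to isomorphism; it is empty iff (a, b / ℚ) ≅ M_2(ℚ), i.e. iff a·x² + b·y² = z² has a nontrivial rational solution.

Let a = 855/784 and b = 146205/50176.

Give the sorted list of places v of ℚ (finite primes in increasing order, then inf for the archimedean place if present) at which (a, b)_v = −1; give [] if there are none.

(a, b) ≡ (95, 5) mod (ℚ^×)²; places V = {2, 3, 5, 7, 19, ∞}.
(a,b)_5: α=1, u≡4; β=1, v≡1 (mod 5); (4|5)=+1, (1|5)=+1; sign (−1)^0·+1^1·+1^1 = +1.
(a,b)_7: α=-2, u≡4; β=-2, v≡5 (mod 7); (4|7)=+1, (5|7)=-1; sign (−1)^0·+1^-2·-1^-2 = +1.
(a,b)_3: α=2, u≡2; β=4, v≡2 (mod 3); (2|3)=-1, (2|3)=-1; sign (−1)^0·-1^4·-1^2 = +1.
(a,b)_19: α=1, u≡9; β=2, v≡17 (mod 19); (9|19)=+1, (17|19)=+1; sign (−1)^0·+1^2·+1^1 = +1.
(a,b)_2: α=-4, β=-10; u≡7, v≡5 (mod 8); ε(u)ε(v)=1·0, αω(v)=-4·1, βω(u)=-10·0; sum ≡ 0  ⇒  +1.
(a,b)_∞: sgn(95)=+, sgn(5)=+, so +1.
Every local symbol is +1, so the conic 95·x² + 5·y² = z² has ℚ_v-points for all v and hence a ℚ-point; (a, b / ℚ) ≅ M_2(ℚ).

[]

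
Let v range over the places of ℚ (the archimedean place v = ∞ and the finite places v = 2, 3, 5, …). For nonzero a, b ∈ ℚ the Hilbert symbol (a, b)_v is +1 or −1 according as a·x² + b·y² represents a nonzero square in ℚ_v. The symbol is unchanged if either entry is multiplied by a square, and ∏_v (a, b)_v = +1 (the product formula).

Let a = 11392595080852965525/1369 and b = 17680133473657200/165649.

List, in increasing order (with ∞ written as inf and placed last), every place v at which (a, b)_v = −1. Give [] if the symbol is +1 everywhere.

(a, b) ≡ (2261, 106743) mod (ℚ^×)²; places V = {2, 3, 5, 7, 11, 13, 17, 19, 23, 37, ∞}.
(a,b)_11: α=0, u≡8; β=-2, v≡8 (mod 11); (8|11)=-1, (8|11)=-1; sign (−1)^0·-1^-2·-1^0 = +1.
(a,b)_3: α=2, u≡2; β=5, v≡1 (mod 3); (2|3)=-1, (1|3)=+1; sign (−1)^0·-1^5·+1^2 = -1.
(a,b)_19: α=3, u≡7; β=2, v≡7 (mod 19); (7|19)=+1, (7|19)=+1; sign (−1)^0·+1^2·+1^3 = +1.
(a,b)_5: α=2, u≡4; β=2, v≡2 (mod 5); (4|5)=+1, (2|5)=-1; sign (−1)^0·+1^2·-1^2 = +1.
(a,b)_13: α=2, u≡1; β=1, v≡2 (mod 13); (1|13)=+1, (2|13)=-1; sign (−1)^0·+1^1·-1^2 = +1.
(a,b)_37: α=-2, u≡16; β=-2, v≡31 (mod 37); (16|37)=+1, (31|37)=-1; sign (−1)^0·+1^-2·-1^-2 = +1.
(a,b)_17: α=3, u≡3; β=3, v≡11 (mod 17); (3|17)=-1, (11|17)=-1; sign (−1)^0·-1^3·-1^3 = +1.
(a,b)_2: α=0, β=4; u≡5, v≡7 (mod 8); ε(u)ε(v)=0·1, αω(v)=0·0, βω(u)=4·1; sum ≡ 0  ⇒  +1.
(a,b)_23: α=2, u≡20; β=1, v≡12 (mod 23); (20|23)=-1, (12|23)=+1; sign (−1)^0·-1^1·+1^2 = -1.
(a,b)_∞: sgn(2261)=+, sgn(106743)=+, so +1.
(a,b)_7: α=5, u≡1; β=3, v≡5 (mod 7); (1|7)=+1, (5|7)=-1; sign (−1)^1·+1^3·-1^5 = +1.
Ram(2261, 106743) = {3, 23}; no ℚ_3-point on the conic.

[3, 23]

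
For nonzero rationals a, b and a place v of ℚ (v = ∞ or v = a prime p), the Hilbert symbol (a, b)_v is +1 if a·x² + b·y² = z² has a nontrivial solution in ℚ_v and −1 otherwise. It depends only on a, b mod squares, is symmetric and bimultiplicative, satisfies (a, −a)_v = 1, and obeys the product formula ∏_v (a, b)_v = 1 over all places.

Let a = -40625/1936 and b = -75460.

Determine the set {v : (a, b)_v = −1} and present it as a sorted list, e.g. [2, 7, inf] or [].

[2, 7, 13, inf]

(a, b) ≡ (-65, -385) mod (ℚ^×)²; places V = {2, 5, 7, 11, 13, ∞}.
(a,b)_5: α=5, u≡2; β=1, v≡3 (mod 5); (2|5)=-1, (3|5)=-1; sign (−1)^0·-1^1·-1^5 = +1.
(a,b)_2: α=-4, β=2; u≡7, v≡7 (mod 8); ε(u)ε(v)=1·1, αω(v)=-4·0, βω(u)=2·0; sum ≡ 1  ⇒  -1.
(a,b)_11: α=-2, u≡4; β=1, v≡4 (mod 11); (4|11)=+1, (4|11)=+1; sign (−1)^0·+1^1·+1^-2 = +1.
(a,b)_7: α=0, u≡6; β=3, v≡4 (mod 7); (6|7)=-1, (4|7)=+1; sign (−1)^0·-1^3·+1^0 = -1.
(a,b)_∞: sgn(-65)=−, sgn(-385)=−, so -1.
(a,b)_13: α=1, u≡5; β=0, v≡5 (mod 13); (5|13)=-1, (5|13)=-1; sign (−1)^0·-1^0·-1^1 = -1.
|Ram(-65, -385)| = 4, even; anisotropic at {2, 7, 13, ∞}.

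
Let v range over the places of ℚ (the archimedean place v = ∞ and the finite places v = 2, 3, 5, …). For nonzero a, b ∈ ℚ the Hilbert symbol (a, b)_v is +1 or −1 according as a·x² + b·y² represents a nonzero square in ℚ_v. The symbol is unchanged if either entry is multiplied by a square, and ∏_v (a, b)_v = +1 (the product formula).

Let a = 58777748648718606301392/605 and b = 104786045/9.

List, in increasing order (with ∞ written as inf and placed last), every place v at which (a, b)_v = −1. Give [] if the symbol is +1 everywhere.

Mod squares: a ≡ 787865, b ≡ 104786045. Check v ∈ {∞, 2, 3, 5, 7, 11, 13, 17, 19, 23, 31}.
v=17: a=17^5·(≡11), b=17^1·(≡16) mod 17; (11|17)=-1, (16|17)=+1; (−1)^{5·1·8}·(-1)^1·(+1)^5 = -1.
v=11: a=11^-2·(≡3), b=11^0·(≡5) mod 11; (3|11)=+1, (5|11)=+1; (−1)^{-2·0·5}·(+1)^0·(+1)^-2 = +1.
v=3: a=3^2·(≡2), b=3^-2·(≡2) mod 3; (2|3)=-1, (2|3)=-1; (−1)^{2·-2·1}·(-1)^-2·(-1)^2 = +1.
v=31: a=31^3·(≡29), b=31^1·(≡26) mod 31; (29|31)=-1, (26|31)=-1; (−1)^{3·1·15}·(-1)^1·(-1)^3 = -1.
v=7: a=7^0·(≡1), b=7^1·(≡6) mod 7; (1|7)=+1, (6|7)=-1; (−1)^{0·1·3}·(+1)^1·(-1)^0 = +1.
v=∞: 787865 > 0 and 104786045 > 0  ⇒  (a,b)_∞ = +1.
v=23: a=23^3·(≡13), b=23^1·(≡16) mod 23; (13|23)=+1, (16|23)=+1; (−1)^{3·1·11}·(+1)^1·(+1)^3 = -1.
v=19: a=19^2·(≡5), b=19^1·(≡17) mod 19; (5|19)=+1, (17|19)=+1; (−1)^{2·1·9}·(+1)^1·(+1)^2 = +1.
v=5: a=5^-1·(≡2), b=5^1·(≡1) mod 5; (2|5)=-1, (1|5)=+1; (−1)^{-1·1·2}·(-1)^1·(+1)^-1 = -1.
v=2: v_2(a)=4, v_2(b)=0; units ≡ 1, 5 (mod 8); ε·ε+αω+βω = 0·0+4·1+0·0 ≡ 0  ⇒  (a,b)_2 = +1.
v=13: a=13^3·(≡12), b=13^1·(≡4) mod 13; (12|13)=+1, (4|13)=+1; (−1)^{3·1·6}·(+1)^1·(+1)^3 = +1.
Ram(787865, 104786045) = {5, 17, 23, 31}; no ℚ_5-point on the conic.

[5, 17, 23, 31]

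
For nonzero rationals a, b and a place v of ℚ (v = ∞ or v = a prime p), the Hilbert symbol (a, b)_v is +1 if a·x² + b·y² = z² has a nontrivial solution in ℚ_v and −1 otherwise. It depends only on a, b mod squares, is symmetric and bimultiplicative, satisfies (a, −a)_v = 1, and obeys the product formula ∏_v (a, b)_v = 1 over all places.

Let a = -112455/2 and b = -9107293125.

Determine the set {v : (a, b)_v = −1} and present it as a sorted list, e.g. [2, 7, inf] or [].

Mod squares: a ≡ -510, b ≡ -21. Check v ∈ {∞, 2, 3, 5, 7, 17}.
v=5: a=5^1·(≡2), b=5^4·(≡1) mod 5; (2|5)=-1, (1|5)=+1; (−1)^{1·4·2}·(-1)^4·(+1)^1 = +1.
v=∞: -510 < 0 and -21 < 0  ⇒  (a,b)_∞ = -1.
v=2: v_2(a)=-1, v_2(b)=0; units ≡ 1, 3 (mod 8); ε·ε+αω+βω = 0·1+-1·1+0·0 ≡ 1  ⇒  (a,b)_2 = -1.
v=7: a=7^2·(≡4), b=7^5·(≡2) mod 7; (4|7)=+1, (2|7)=+1; (−1)^{2·5·3}·(+1)^5·(+1)^2 = +1.
v=3: a=3^3·(≡1), b=3^1·(≡2) mod 3; (1|3)=+1, (2|3)=-1; (−1)^{3·1·1}·(+1)^1·(-1)^3 = +1.
v=17: a=17^1·(≡16), b=17^2·(≡13) mod 17; (16|17)=+1, (13|17)=+1; (−1)^{1·2·8}·(+1)^2·(+1)^1 = +1.
|Ram(-510, -21)| = 2, even; anisotropic at {2, ∞}.

[2, inf]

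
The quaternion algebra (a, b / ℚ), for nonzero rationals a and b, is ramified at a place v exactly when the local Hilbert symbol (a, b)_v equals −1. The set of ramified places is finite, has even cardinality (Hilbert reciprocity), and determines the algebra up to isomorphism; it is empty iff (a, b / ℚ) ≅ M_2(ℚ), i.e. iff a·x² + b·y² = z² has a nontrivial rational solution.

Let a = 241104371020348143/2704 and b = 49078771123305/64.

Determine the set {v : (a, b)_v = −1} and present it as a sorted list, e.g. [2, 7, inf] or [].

(a, b) ≡ (3927, 81345) mod (ℚ^×)²; places V = {2, 3, 5, 7, 11, 13, 17, 29, ∞}.
(a,b)_17: α=1, u≡11; β=1, v≡9 (mod 17); (11|17)=-1, (9|17)=+1; sign (−1)^0·-1^1·+1^1 = -1.
(a,b)_3: α=1, u≡1; β=1, v≡1 (mod 3); (1|3)=+1, (1|3)=+1; sign (−1)^1·+1^1·+1^1 = -1.
(a,b)_13: α=-2, u≡3; β=0, v≡12 (mod 13); (3|13)=+1, (12|13)=+1; sign (−1)^0·+1^0·+1^-2 = +1.
(a,b)_29: α=4, u≡2; β=3, v≡10 (mod 29); (2|29)=-1, (10|29)=-1; sign (−1)^0·-1^3·-1^4 = -1.
(a,b)_2: α=-4, β=-6; u≡7, v≡1 (mod 8); ε(u)ε(v)=1·0, αω(v)=-4·0, βω(u)=-6·0; sum ≡ 0  ⇒  +1.
(a,b)_11: α=7, u≡1; β=5, v≡1 (mod 11); (1|11)=+1, (1|11)=+1; sign (−1)^1·+1^5·+1^7 = -1.
(a,b)_5: α=0, u≡2; β=1, v≡4 (mod 5); (2|5)=-1, (4|5)=+1; sign (−1)^0·-1^1·+1^0 = -1.
(a,b)_∞: sgn(3927)=+, sgn(81345)=+, so +1.
(a,b)_7: α=3, u≡4; β=2, v≡6 (mod 7); (4|7)=+1, (6|7)=-1; sign (−1)^0·+1^2·-1^3 = -1.
|Ram(3927, 81345)| = 6, even; anisotropic at {3, 5, 7, 11, 17, 29}.

[3, 5, 7, 11, 17, 29]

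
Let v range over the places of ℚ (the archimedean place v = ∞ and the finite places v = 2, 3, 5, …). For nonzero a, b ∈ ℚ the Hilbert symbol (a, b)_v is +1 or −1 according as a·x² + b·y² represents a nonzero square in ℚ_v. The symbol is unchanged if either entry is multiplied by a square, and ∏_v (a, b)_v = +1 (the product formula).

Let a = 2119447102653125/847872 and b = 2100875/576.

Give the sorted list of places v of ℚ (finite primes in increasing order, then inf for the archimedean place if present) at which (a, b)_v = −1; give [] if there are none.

Mod squares: a ≡ 115, b ≡ 35. Check v ∈ {∞, 2, 3, 5, 7, 23}.
v=5: a=5^5·(≡2), b=5^3·(≡2) mod 5; (2|5)=-1, (2|5)=-1; (−1)^{5·3·2}·(-1)^3·(-1)^5 = +1.
v=3: a=3^-2·(≡1), b=3^-2·(≡2) mod 3; (1|3)=+1, (2|3)=-1; (−1)^{-2·-2·1}·(+1)^-2·(-1)^-2 = +1.
v=23: a=23^-1·(≡15), b=23^0·(≡9) mod 23; (15|23)=-1, (9|23)=+1; (−1)^{-1·0·11}·(-1)^0·(+1)^-1 = +1.
v=∞: 115 > 0 and 35 > 0  ⇒  (a,b)_∞ = +1.
v=2: v_2(a)=-12, v_2(b)=-6; units ≡ 3, 3 (mod 8); ε·ε+αω+βω = 1·1+-12·1+-6·1 ≡ 1  ⇒  (a,b)_2 = -1.
v=7: a=7^14·(≡6), b=7^5·(≡3) mod 7; (6|7)=-1, (3|7)=-1; (−1)^{14·5·3}·(-1)^5·(-1)^14 = -1.
Ram(115, 35) = {2, 7}; no ℚ_2-point on the conic.

[2, 7]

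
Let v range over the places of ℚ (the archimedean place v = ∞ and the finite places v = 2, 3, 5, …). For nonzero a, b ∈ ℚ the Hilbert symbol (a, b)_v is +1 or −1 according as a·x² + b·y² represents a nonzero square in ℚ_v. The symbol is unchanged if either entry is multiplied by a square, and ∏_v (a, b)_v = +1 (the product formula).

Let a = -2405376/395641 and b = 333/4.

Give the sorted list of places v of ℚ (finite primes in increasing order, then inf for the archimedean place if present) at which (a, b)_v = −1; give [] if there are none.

(a, b) ≡ (-29, 37) mod (ℚ^×)²; places V = {2, 3, 17, 29, 37, ∞}.
(a,b)_29: α=1, u≡20; β=0, v≡18 (mod 29); (20|29)=+1, (18|29)=-1; sign (−1)^0·+1^0·-1^1 = -1.
(a,b)_∞: sgn(-29)=−, sgn(37)=+, so +1.
(a,b)_2: α=10, β=-2; u≡3, v≡5 (mod 8); ε(u)ε(v)=1·0, αω(v)=10·1, βω(u)=-2·1; sum ≡ 0  ⇒  +1.
(a,b)_17: α=-2, u≡10; β=0, v≡11 (mod 17); (10|17)=-1, (11|17)=-1; sign (−1)^0·-1^0·-1^-2 = +1.
(a,b)_37: α=-2, u≡22; β=1, v≡30 (mod 37); (22|37)=-1, (30|37)=+1; sign (−1)^0·-1^1·+1^-2 = -1.
(a,b)_3: α=4, u≡1; β=2, v≡1 (mod 3); (1|3)=+1, (1|3)=+1; sign (−1)^0·+1^2·+1^4 = +1.
|Ram(-29, 37)| = 2, even; anisotropic at {29, 37}.

[29, 37]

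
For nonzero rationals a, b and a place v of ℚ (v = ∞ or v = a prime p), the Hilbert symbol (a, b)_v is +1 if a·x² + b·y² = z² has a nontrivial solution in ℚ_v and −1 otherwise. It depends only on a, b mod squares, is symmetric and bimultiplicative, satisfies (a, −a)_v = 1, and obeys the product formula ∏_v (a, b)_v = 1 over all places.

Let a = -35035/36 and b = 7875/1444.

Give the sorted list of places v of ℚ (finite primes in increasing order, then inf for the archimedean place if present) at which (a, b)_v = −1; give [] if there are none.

[7, 11]

(a, b) ≡ (-715, 35) mod (ℚ^×)²; places V = {2, 3, 5, 7, 11, 13, 19, ∞}.
(a,b)_∞: sgn(-715)=−, sgn(35)=+, so +1.
(a,b)_3: α=-2, u≡2; β=2, v≡2 (mod 3); (2|3)=-1, (2|3)=-1; sign (−1)^0·-1^2·-1^-2 = +1.
(a,b)_19: α=0, u≡9; β=-2, v≡7 (mod 19); (9|19)=+1, (7|19)=+1; sign (−1)^0·+1^-2·+1^0 = +1.
(a,b)_2: α=-2, β=-2; u≡5, v≡3 (mod 8); ε(u)ε(v)=0·1, αω(v)=-2·1, βω(u)=-2·1; sum ≡ 0  ⇒  +1.
(a,b)_13: α=1, u≡10; β=0, v≡10 (mod 13); (10|13)=+1, (10|13)=+1; sign (−1)^0·+1^0·+1^1 = +1.
(a,b)_7: α=2, u≡6; β=1, v≡6 (mod 7); (6|7)=-1, (6|7)=-1; sign (−1)^0·-1^1·-1^2 = -1.
(a,b)_5: α=1, u≡3; β=3, v≡2 (mod 5); (3|5)=-1, (2|5)=-1; sign (−1)^0·-1^3·-1^1 = +1.
(a,b)_11: α=1, u≡9; β=0, v≡7 (mod 11); (9|11)=+1, (7|11)=-1; sign (−1)^0·+1^0·-1^1 = -1.
|Ram(-715, 35)| = 2, even; anisotropic at {7, 11}.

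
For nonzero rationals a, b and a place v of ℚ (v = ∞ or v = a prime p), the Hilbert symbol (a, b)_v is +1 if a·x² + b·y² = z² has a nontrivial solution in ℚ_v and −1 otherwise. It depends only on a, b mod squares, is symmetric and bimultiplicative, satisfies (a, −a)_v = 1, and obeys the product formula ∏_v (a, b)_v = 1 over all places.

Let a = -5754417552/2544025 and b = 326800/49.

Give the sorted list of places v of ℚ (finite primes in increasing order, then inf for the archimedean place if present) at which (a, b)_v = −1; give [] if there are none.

(a, b) ≡ (-26273, 817) mod (ℚ^×)²; places V = {2, 3, 5, 7, 11, 13, 19, 29, 43, 47, ∞}.
(a,b)_2: α=4, β=4; u≡7, v≡1 (mod 8); ε(u)ε(v)=1·0, αω(v)=4·0, βω(u)=4·0; sum ≡ 0  ⇒  +1.
(a,b)_∞: sgn(-26273)=−, sgn(817)=+, so +1.
(a,b)_7: α=0, u≡5; β=-2, v≡5 (mod 7); (5|7)=-1, (5|7)=-1; sign (−1)^0·-1^-2·-1^0 = +1.
(a,b)_43: α=1, u≡37; β=1, v≡34 (mod 43); (37|43)=-1, (34|43)=-1; sign (−1)^1·-1^1·-1^1 = -1.
(a,b)_29: α=-2, u≡5; β=0, v≡13 (mod 29); (5|29)=+1, (13|29)=+1; sign (−1)^0·+1^0·+1^-2 = +1.
(a,b)_13: α=3, u≡8; β=0, v≡11 (mod 13); (8|13)=-1, (11|13)=-1; sign (−1)^0·-1^0·-1^3 = -1.
(a,b)_3: α=4, u≡1; β=0, v≡1 (mod 3); (1|3)=+1, (1|3)=+1; sign (−1)^0·+1^0·+1^4 = +1.
(a,b)_11: α=-2, u≡10; β=0, v≡9 (mod 11); (10|11)=-1, (9|11)=+1; sign (−1)^0·-1^0·+1^-2 = +1.
(a,b)_47: α=1, u≡44; β=0, v≡28 (mod 47); (44|47)=-1, (28|47)=+1; sign (−1)^0·-1^0·+1^1 = +1.
(a,b)_19: α=0, u≡6; β=1, v≡16 (mod 19); (6|19)=+1, (16|19)=+1; sign (−1)^0·+1^1·+1^0 = +1.
(a,b)_5: α=-2, u≡3; β=2, v≡3 (mod 5); (3|5)=-1, (3|5)=-1; sign (−1)^0·-1^2·-1^-2 = +1.
(-26273, 817 / ℚ) ramifies at {13, 43}: a division algebra.

[13, 43]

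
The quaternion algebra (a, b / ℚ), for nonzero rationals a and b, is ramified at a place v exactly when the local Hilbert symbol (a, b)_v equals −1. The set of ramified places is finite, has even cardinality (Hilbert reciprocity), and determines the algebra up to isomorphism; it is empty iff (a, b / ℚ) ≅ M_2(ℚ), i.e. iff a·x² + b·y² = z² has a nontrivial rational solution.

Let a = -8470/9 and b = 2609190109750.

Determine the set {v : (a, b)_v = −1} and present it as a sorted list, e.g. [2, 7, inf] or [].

Mod squares: a ≡ -70, b ≡ 887110. Check v ∈ {∞, 2, 3, 5, 7, 11, 19, 23, 29}.
v=3: a=3^-2·(≡2), b=3^0·(≡1) mod 3; (2|3)=-1, (1|3)=+1; (−1)^{-2·0·1}·(-1)^0·(+1)^-2 = +1.
v=5: a=5^1·(≡4), b=5^3·(≡3) mod 5; (4|5)=+1, (3|5)=-1; (−1)^{1·3·2}·(+1)^3·(-1)^1 = -1.
v=23: a=23^0·(≡7), b=23^1·(≡15) mod 23; (7|23)=-1, (15|23)=-1; (−1)^{0·1·11}·(-1)^1·(-1)^0 = -1.
v=29: a=29^0·(≡3), b=29^1·(≡7) mod 29; (3|29)=-1, (7|29)=+1; (−1)^{0·1·14}·(-1)^1·(+1)^0 = -1.
v=2: v_2(a)=1, v_2(b)=1; units ≡ 5, 3 (mod 8); ε·ε+αω+βω = 0·1+1·1+1·1 ≡ 0  ⇒  (a,b)_2 = +1.
v=∞: -70 < 0 and 887110 > 0  ⇒  (a,b)_∞ = +1.
v=11: a=11^2·(≡2), b=11^0·(≡4) mod 11; (2|11)=-1, (4|11)=+1; (−1)^{2·0·5}·(-1)^0·(+1)^2 = +1.
v=19: a=19^0·(≡11), b=19^1·(≡4) mod 19; (11|19)=+1, (4|19)=+1; (−1)^{0·1·9}·(+1)^1·(+1)^0 = +1.
v=7: a=7^1·(≡4), b=7^7·(≡1) mod 7; (4|7)=+1, (1|7)=+1; (−1)^{1·7·3}·(+1)^7·(+1)^1 = -1.
(-70, 887110 / ℚ) ramifies at {5, 7, 23, 29}: a division algebra.

[5, 7, 23, 29]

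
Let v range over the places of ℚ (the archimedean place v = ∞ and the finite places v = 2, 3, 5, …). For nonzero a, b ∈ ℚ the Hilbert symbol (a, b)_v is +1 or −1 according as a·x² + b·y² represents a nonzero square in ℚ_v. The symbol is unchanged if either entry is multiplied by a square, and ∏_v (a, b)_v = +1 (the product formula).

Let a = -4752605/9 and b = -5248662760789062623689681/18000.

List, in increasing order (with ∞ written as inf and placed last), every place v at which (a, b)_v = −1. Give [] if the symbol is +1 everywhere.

[2, 13, 17, 23, 29, inf]

Mod squares: a ≡ -16445, b ≡ -32045. Check v ∈ {∞, 2, 3, 5, 7, 11, 13, 17, 23, 29}.
v=5: a=5^1·(≡1), b=5^-3·(≡1) mod 5; (1|5)=+1, (1|5)=+1; (−1)^{1·-3·2}·(+1)^-3·(+1)^1 = +1.
v=11: a=11^1·(≡4), b=11^4·(≡1) mod 11; (4|11)=+1, (1|11)=+1; (−1)^{1·4·5}·(+1)^4·(+1)^1 = +1.
v=23: a=23^1·(≡15), b=23^4·(≡7) mod 23; (15|23)=-1, (7|23)=-1; (−1)^{1·4·11}·(-1)^4·(-1)^1 = -1.
v=29: a=29^0·(≡26), b=29^1·(≡8) mod 29; (26|29)=-1, (8|29)=-1; (−1)^{0·1·14}·(-1)^1·(-1)^0 = -1.
v=∞: -16445 < 0 and -32045 < 0  ⇒  (a,b)_∞ = -1.
v=2: v_2(a)=0, v_2(b)=-4; units ≡ 3, 3 (mod 8); ε·ε+αω+βω = 1·1+0·1+-4·1 ≡ 1  ⇒  (a,b)_2 = -1.
v=13: a=13^1·(≡3), b=13^3·(≡8) mod 13; (3|13)=+1, (8|13)=-1; (−1)^{1·3·6}·(+1)^3·(-1)^1 = -1.
v=17: a=17^2·(≡5), b=17^7·(≡15) mod 17; (5|17)=-1, (15|17)=+1; (−1)^{2·7·8}·(-1)^7·(+1)^2 = -1.
v=3: a=3^-2·(≡1), b=3^-2·(≡1) mod 3; (1|3)=+1, (1|3)=+1; (−1)^{-2·-2·1}·(+1)^-2·(+1)^-2 = +1.
v=7: a=7^0·(≡5), b=7^2·(≡1) mod 7; (5|7)=-1, (1|7)=+1; (−1)^{0·2·3}·(-1)^2·(+1)^0 = +1.
Ram(-16445, -32045) = {2, 13, 17, 23, 29, ∞}; no ℚ_2-point on the conic.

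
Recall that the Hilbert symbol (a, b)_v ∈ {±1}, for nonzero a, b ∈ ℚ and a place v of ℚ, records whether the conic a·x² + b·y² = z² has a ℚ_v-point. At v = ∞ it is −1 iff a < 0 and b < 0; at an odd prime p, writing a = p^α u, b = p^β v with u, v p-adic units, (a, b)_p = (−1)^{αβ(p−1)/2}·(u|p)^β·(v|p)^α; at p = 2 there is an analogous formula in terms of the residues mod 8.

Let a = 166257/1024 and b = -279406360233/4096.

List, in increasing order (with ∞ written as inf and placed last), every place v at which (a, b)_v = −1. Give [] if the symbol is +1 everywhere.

[13, 17, 29, 43]

Mod squares: a ≡ 377, b ≡ -5236153. Check v ∈ {∞, 2, 3, 7, 11, 13, 17, 19, 29, 43}.
v=29: a=29^1·(≡28), b=29^1·(≡12) mod 29; (28|29)=+1, (12|29)=-1; (−1)^{1·1·14}·(+1)^1·(-1)^1 = -1.
v=3: a=3^2·(≡2), b=3^2·(≡2) mod 3; (2|3)=-1, (2|3)=-1; (−1)^{2·2·1}·(-1)^2·(-1)^2 = +1.
v=19: a=19^0·(≡6), b=19^1·(≡10) mod 19; (6|19)=+1, (10|19)=-1; (−1)^{0·1·9}·(+1)^1·(-1)^0 = +1.
v=13: a=13^1·(≡1), b=13^1·(≡8) mod 13; (1|13)=+1, (8|13)=-1; (−1)^{1·1·6}·(+1)^1·(-1)^1 = -1.
v=∞: 377 > 0 and -5236153 < 0  ⇒  (a,b)_∞ = +1.
v=17: a=17^0·(≡12), b=17^1·(≡11) mod 17; (12|17)=-1, (11|17)=-1; (−1)^{0·1·8}·(-1)^1·(-1)^0 = -1.
v=43: a=43^0·(≡3), b=43^1·(≡3) mod 43; (3|43)=-1, (3|43)=-1; (−1)^{0·1·21}·(-1)^1·(-1)^0 = -1.
v=2: v_2(a)=-10, v_2(b)=-12; units ≡ 1, 7 (mod 8); ε·ε+αω+βω = 0·1+-10·0+-12·0 ≡ 0  ⇒  (a,b)_2 = +1.
v=11: a=11^0·(≡3), b=11^2·(≡3) mod 11; (3|11)=+1, (3|11)=+1; (−1)^{0·2·5}·(+1)^2·(+1)^0 = +1.
v=7: a=7^2·(≡6), b=7^2·(≡4) mod 7; (6|7)=-1, (4|7)=+1; (−1)^{2·2·3}·(-1)^2·(+1)^2 = +1.
|Ram(377, -5236153)| = 4, even; anisotropic at {13, 17, 29, 43}.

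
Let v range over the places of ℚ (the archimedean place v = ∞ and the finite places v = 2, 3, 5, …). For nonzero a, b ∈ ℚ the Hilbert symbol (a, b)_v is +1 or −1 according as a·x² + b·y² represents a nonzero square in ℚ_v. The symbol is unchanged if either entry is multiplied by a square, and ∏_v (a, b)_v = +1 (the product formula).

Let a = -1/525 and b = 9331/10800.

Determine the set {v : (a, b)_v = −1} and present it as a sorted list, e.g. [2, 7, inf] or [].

[7, 43]

Mod squares: a ≡ -21, b ≡ 27993. Check v ∈ {∞, 2, 3, 5, 7, 31, 43}.
v=∞: -21 < 0 and 27993 > 0  ⇒  (a,b)_∞ = +1.
v=7: a=7^-1·(≡4), b=7^1·(≡4) mod 7; (4|7)=+1, (4|7)=+1; (−1)^{-1·1·3}·(+1)^1·(+1)^-1 = -1.
v=43: a=43^0·(≡19), b=43^1·(≡31) mod 43; (19|43)=-1, (31|43)=+1; (−1)^{0·1·21}·(-1)^1·(+1)^0 = -1.
v=3: a=3^-1·(≡2), b=3^-3·(≡1) mod 3; (2|3)=-1, (1|3)=+1; (−1)^{-1·-3·1}·(-1)^-3·(+1)^-1 = +1.
v=2: v_2(a)=0, v_2(b)=-4; units ≡ 3, 1 (mod 8); ε·ε+αω+βω = 1·0+0·0+-4·1 ≡ 0  ⇒  (a,b)_2 = +1.
v=5: a=5^-2·(≡4), b=5^-2·(≡3) mod 5; (4|5)=+1, (3|5)=-1; (−1)^{-2·-2·2}·(+1)^-2·(-1)^-2 = +1.
v=31: a=31^0·(≡16), b=31^1·(≡7) mod 31; (16|31)=+1, (7|31)=+1; (−1)^{0·1·15}·(+1)^1·(+1)^0 = +1.
(-21, 27993 / ℚ) ramifies at {7, 43}: a division algebra.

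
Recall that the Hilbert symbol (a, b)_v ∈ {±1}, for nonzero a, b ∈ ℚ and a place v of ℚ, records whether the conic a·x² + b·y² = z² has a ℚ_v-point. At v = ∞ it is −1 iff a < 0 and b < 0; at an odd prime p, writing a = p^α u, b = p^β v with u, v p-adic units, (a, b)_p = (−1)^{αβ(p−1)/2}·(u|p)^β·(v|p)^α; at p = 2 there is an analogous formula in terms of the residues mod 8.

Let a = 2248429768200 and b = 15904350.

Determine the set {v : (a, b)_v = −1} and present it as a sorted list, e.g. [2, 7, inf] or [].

[3, 11]

(a, b) ≡ (2, 7854) mod (ℚ^×)²; places V = {2, 3, 5, 7, 11, 17, ∞}.
(a,b)_11: α=2, u≡7; β=1, v≡10 (mod 11); (7|11)=-1, (10|11)=-1; sign (−1)^0·-1^1·-1^2 = -1.
(a,b)_∞: sgn(2)=+, sgn(7854)=+, so +1.
(a,b)_2: α=3, β=1; u≡1, v≡7 (mod 8); ε(u)ε(v)=0·1, αω(v)=3·0, βω(u)=1·0; sum ≡ 0  ⇒  +1.
(a,b)_5: α=2, u≡3; β=2, v≡4 (mod 5); (3|5)=-1, (4|5)=+1; sign (−1)^0·-1^2·+1^2 = +1.
(a,b)_3: α=8, u≡2; β=5, v≡2 (mod 3); (2|3)=-1, (2|3)=-1; sign (−1)^0·-1^5·-1^8 = -1.
(a,b)_7: α=2, u≡4; β=1, v≡4 (mod 7); (4|7)=+1, (4|7)=+1; sign (−1)^0·+1^1·+1^2 = +1.
(a,b)_17: α=2, u≡1; β=1, v≡6 (mod 17); (1|17)=+1, (6|17)=-1; sign (−1)^0·+1^1·-1^2 = +1.
Ram(2, 7854) = {3, 11}; no ℚ_3-point on the conic.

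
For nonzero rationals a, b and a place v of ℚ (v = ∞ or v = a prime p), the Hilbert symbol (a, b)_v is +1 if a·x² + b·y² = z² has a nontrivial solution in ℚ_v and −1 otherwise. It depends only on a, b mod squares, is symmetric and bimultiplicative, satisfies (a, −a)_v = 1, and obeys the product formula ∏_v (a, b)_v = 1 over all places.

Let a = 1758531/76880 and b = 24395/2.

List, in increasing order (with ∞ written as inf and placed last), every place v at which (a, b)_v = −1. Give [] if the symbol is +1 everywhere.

(a, b) ≡ (10455, 48790) mod (ℚ^×)²; places V = {2, 3, 5, 7, 17, 29, 31, 41, ∞}.
(a,b)_41: α=1, u≡1; β=1, v≡31 (mod 41); (1|41)=+1, (31|41)=+1; sign (−1)^0·+1^1·+1^1 = +1.
(a,b)_31: α=-2, u≡10; β=0, v≡30 (mod 31); (10|31)=+1, (30|31)=-1; sign (−1)^0·+1^0·-1^-2 = +1.
(a,b)_3: α=1, u≡2; β=0, v≡1 (mod 3); (2|3)=-1, (1|3)=+1; sign (−1)^0·-1^0·+1^1 = +1.
(a,b)_∞: sgn(10455)=+, sgn(48790)=+, so +1.
(a,b)_29: α=2, u≡3; β=0, v≡3 (mod 29); (3|29)=-1, (3|29)=-1; sign (−1)^0·-1^0·-1^2 = +1.
(a,b)_2: α=-4, β=-1; u≡7, v≡3 (mod 8); ε(u)ε(v)=1·1, αω(v)=-4·1, βω(u)=-1·0; sum ≡ 1  ⇒  -1.
(a,b)_5: α=-1, u≡1; β=1, v≡2 (mod 5); (1|5)=+1, (2|5)=-1; sign (−1)^0·+1^1·-1^-1 = -1.
(a,b)_17: α=1, u≡11; β=1, v≡12 (mod 17); (11|17)=-1, (12|17)=-1; sign (−1)^0·-1^1·-1^1 = +1.
(a,b)_7: α=0, u≡2; β=1, v≡3 (mod 7); (2|7)=+1, (3|7)=-1; sign (−1)^0·+1^1·-1^0 = +1.
Ram(10455, 48790) = {2, 5}; no ℚ_2-point on the conic.

[2, 5]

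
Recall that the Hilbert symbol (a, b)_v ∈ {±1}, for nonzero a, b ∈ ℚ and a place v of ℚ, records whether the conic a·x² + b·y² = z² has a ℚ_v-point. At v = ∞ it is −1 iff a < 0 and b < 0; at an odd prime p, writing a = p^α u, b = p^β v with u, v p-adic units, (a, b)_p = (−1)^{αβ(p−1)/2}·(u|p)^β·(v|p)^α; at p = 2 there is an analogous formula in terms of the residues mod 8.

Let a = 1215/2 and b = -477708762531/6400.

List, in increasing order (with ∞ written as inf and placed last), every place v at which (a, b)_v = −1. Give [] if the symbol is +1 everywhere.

[2, 11]

Mod squares: a ≡ 30, b ≡ -51051. Check v ∈ {∞, 2, 3, 5, 7, 11, 13, 17, 19, 23}.
v=11: a=11^0·(≡8), b=11^1·(≡5) mod 11; (8|11)=-1, (5|11)=+1; (−1)^{0·1·5}·(-1)^1·(+1)^0 = -1.
v=5: a=5^1·(≡4), b=5^-2·(≡4) mod 5; (4|5)=+1, (4|5)=+1; (−1)^{1·-2·2}·(+1)^-2·(+1)^1 = +1.
v=∞: 30 > 0 and -51051 < 0  ⇒  (a,b)_∞ = +1.
v=3: a=3^5·(≡1), b=3^1·(≡2) mod 3; (1|3)=+1, (2|3)=-1; (−1)^{5·1·1}·(+1)^1·(-1)^5 = +1.
v=13: a=13^0·(≡3), b=13^1·(≡9) mod 13; (3|13)=+1, (9|13)=+1; (−1)^{0·1·6}·(+1)^1·(+1)^0 = +1.
v=7: a=7^0·(≡2), b=7^3·(≡1) mod 7; (2|7)=+1, (1|7)=+1; (−1)^{0·3·3}·(+1)^3·(+1)^0 = +1.
v=19: a=19^0·(≡9), b=19^2·(≡3) mod 19; (9|19)=+1, (3|19)=-1; (−1)^{0·2·9}·(+1)^2·(-1)^0 = +1.
v=2: v_2(a)=-1, v_2(b)=-8; units ≡ 7, 5 (mod 8); ε·ε+αω+βω = 1·0+-1·1+-8·0 ≡ 1  ⇒  (a,b)_2 = -1.
v=17: a=17^0·(≡4), b=17^1·(≡5) mod 17; (4|17)=+1, (5|17)=-1; (−1)^{0·1·8}·(+1)^1·(-1)^0 = +1.
v=23: a=23^0·(≡21), b=23^2·(≡3) mod 23; (21|23)=-1, (3|23)=+1; (−1)^{0·2·11}·(-1)^2·(+1)^0 = +1.
Ram(30, -51051) = {2, 11}; no ℚ_2-point on the conic.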